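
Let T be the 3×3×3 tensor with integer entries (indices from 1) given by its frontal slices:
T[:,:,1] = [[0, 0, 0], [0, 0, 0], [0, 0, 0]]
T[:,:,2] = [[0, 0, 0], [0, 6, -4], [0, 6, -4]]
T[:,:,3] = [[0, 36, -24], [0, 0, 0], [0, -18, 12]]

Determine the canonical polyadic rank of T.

Lower bound: in the mode-3 unfolding of T (rows indexed by k, columns by (i,j)) the 2×2 minor on rows k ∈ {2, 3}, columns (i,j) ∈ {(1,2), (2,2)} is det [[0, 6], [36, 0]] = -216 ≠ 0, so that unfolding has rank ≥ 2 and hence rank(T) ≥ 2 (CP rank is at least every unfolding rank, though it can be larger).
Upper bound: T[:,j,:] = b[j]·M for every slice, with b = (0, 3, -2) and M = [[0, 0, 12], [0, 2, 0], [0, 2, -6]] (rows i, columns k).
The rows of M satisfy (row 1) = 2·(row 2) − 2·(row 3), so splitting by rows, M = (2, 1, 0)(0, 2, 0)ᵀ + (-2, 0, 1)(0, 2, -6)ᵀ.
Hence T = (2, 1, 0) ⊗ (0, 3, -2) ⊗ (0, 2, 0) + (-2, 0, 1) ⊗ (0, 3, -2) ⊗ (0, 2, -6), so rank(T) ≤ 2.
These bounds meet, so rank(T) = 2.

2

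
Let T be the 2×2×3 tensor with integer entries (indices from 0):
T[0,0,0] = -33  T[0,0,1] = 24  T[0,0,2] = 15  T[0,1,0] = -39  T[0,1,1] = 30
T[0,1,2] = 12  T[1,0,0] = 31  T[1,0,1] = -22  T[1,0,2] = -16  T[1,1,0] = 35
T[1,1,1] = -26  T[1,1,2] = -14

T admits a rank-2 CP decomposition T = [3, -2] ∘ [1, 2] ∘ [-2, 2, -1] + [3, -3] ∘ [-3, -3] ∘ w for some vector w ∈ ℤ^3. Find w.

w = [3, -2, -2]

Subtract the known terms from T to get the rank-1 residual R = [3, -3] ∘ [-3, -3] ∘ w, so R[i,j,k] = a[i]·b[j]·w[k]. Pick indices with nonzero a[0]·b[0] = (3)·(-3) = -9. Only the fibre through (0,0,·) is needed: R[0,0,:] = T[0,0,:] − Σₗ aₗ[0]bₗ[0]cₗ = [-33, 24, 15] − (3)·(1)·[-2, 2, -1] = [-27, 18, 18]. Then w[k] = R[0,0,k] / -9 for each k, giving w = [-27, 18, 18] / -9 = [3, -2, -2].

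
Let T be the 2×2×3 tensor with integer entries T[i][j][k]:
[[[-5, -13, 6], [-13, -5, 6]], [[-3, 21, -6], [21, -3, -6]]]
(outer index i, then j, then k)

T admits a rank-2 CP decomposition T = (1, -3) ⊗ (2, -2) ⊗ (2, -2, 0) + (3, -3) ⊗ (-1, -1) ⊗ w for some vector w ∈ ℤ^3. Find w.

w = (3, 3, -2)

Subtract the known terms from T to get the rank-1 residual R = (3, -3) ⊗ (-1, -1) ⊗ w, so R[i,j,k] = a[i]·b[j]·w[k]. Pick indices with nonzero a[0]·b[0] = (3)·(-1) = -3. Only the fibre through (0,0,·) is needed: R[0,0,:] = T[0,0,:] − Σₗ aₗ[0]bₗ[0]cₗ = [-5, -13, 6] − (1)·(2)·(2, -2, 0) = [-9, -9, 6]. Then w[k] = R[0,0,k] / -3 for each k, giving w = [-9, -9, 6] / -3 = (3, 3, -2).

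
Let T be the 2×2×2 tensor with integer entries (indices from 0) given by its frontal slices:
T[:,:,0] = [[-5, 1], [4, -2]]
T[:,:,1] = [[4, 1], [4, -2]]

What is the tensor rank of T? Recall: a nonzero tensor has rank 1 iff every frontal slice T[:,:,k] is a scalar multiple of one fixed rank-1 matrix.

Lower bound: the mode-3 unfolding of T (rows indexed by k, columns by (i,j) = (0,0), (0,1), (1,0), (1,1)) is [[-5, 1, 4, -2], [4, 1, 4, -2]].
There the 2×2 minor on rows k ∈ {0, 1}, columns (i,j) ∈ {(0,0), (0,1)} is det [[-5, 1], [4, 1]] = -9 ≠ 0, so this unfolding has rank ≥ 2; CP rank is at least every unfolding rank, so rank(T) ≥ 2. (Unfolding ranks only ever bound the CP rank from below — rank(T) can be strictly larger than all of them — so the matching upper bound has to come from an explicit 2-term decomposition.)
Upper bound — finding two terms. Write S_k = T[:,:,k] for the frontal slices: S₀ = [[-5, 1], [4, -2]], S₁ = [[4, 1], [4, -2]].
If T = a₁ ⊗ b₁ ⊗ c₁ + a₂ ⊗ b₂ ⊗ c₂ then each S_k = c₁[k]·a₁b₁ᵀ + c₂[k]·a₂b₂ᵀ. S₀ and S₁ are linearly independent, so a₁b₁ᵀ and a₂b₂ᵀ must span the same plane of matrices: they are the rank-1 matrices of the form x·S₀ + y·S₁.
det(x·S₀ + y·S₁) is 6·x² − 6·xy − 12·y² = 6·(x − 2·y)(x + y), vanishing at (x:y) = (2:1) and (1:-1).
M₁ = 2·S₀ + S₁ = [[-6, 3], [12, -6]] = (-3)·[1, -2][2, -1]ᵀ and M₂ = S₀ − S₁ = [[-9, 0], [0, 0]] = (-9)·[1, 0][1, 0]ᵀ, so take a₁ = [1, -2], b₁ = [2, -1], a₂ = [1, 0], b₂ = [1, 0].
Each slice is an integer combination of E₁ = a₁b₁ᵀ and E₂ = a₂b₂ᵀ: S₀ = −E₁ − 3·E₂, S₁ = −E₁ + 6·E₂; reading off coefficients, c₁ = [-1, -1] and c₂ = [-3, 6].
Hence T = [1, -2] ⊗ [2, -1] ⊗ [-1, -1] + [1, 0] ⊗ [1, 0] ⊗ [-3, 6], so rank(T) ≤ 2.
These bounds meet, so rank(T) = 2.

2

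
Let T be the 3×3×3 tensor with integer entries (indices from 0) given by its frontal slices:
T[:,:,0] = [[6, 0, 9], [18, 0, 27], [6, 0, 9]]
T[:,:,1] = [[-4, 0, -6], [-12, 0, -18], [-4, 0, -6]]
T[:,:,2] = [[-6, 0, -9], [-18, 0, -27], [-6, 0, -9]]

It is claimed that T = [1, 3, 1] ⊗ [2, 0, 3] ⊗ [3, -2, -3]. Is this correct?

Reconstruct entrywise from the claimed factors. For example, T[2,1,0] = 0 and Σₗ aₗ[2]bₗ[1]cₗ[0] = (1)·(0)·(3) = 0; checking all 27 entries, every one matches. The claim holds.

Yes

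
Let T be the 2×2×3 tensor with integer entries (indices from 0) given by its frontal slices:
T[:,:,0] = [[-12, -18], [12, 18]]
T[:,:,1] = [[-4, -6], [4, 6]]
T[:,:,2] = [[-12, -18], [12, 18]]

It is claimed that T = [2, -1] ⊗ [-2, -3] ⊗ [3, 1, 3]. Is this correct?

Reconstruct entry (1,0,0) from the claimed factors: Σₗ aₗ[1]bₗ[0]cₗ[0] = (-1)·(-2)·(3) = 6, but T[1,0,0] = 12. The claim is false.

No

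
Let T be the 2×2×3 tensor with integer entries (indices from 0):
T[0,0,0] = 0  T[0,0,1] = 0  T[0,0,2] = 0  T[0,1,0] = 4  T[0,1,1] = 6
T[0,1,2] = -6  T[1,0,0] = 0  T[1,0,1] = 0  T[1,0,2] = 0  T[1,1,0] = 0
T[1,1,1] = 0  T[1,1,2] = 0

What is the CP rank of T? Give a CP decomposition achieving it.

rank(T) = 1

Lower bound: T ≠ 0 (e.g. T[0,1,0] = 4), so rank(T) ≥ 1.
Upper bound: if T = a ⊗ b ⊗ c then every fibre of T is a multiple of the corresponding factor, so read the factors off the fibres through the nonzero entry T[0,1,0] = 4.
The mode-1 fibre T[:,1,0] = [4, 0] gives a = (1, 0) (primitive direction); the mode-2 fibre T[0,:,0] = [0, 4] gives b = (0, 1); then c[k] = T[0,1,k] / (a[0]·b[1]) = [4, 6, -6] / 1 = (4, 6, -6).
Expanding (1, 0) ⊗ (0, 1) ⊗ (4, 6, -6) reproduces all 12 entries of T, so T = (1, 0) ⊗ (0, 1) ⊗ (4, 6, -6) and rank(T) ≤ 1.
These bounds meet, so rank(T) = 1.
Check entry T[0,1,0] = 4: (1)·(1)·(4) = 4.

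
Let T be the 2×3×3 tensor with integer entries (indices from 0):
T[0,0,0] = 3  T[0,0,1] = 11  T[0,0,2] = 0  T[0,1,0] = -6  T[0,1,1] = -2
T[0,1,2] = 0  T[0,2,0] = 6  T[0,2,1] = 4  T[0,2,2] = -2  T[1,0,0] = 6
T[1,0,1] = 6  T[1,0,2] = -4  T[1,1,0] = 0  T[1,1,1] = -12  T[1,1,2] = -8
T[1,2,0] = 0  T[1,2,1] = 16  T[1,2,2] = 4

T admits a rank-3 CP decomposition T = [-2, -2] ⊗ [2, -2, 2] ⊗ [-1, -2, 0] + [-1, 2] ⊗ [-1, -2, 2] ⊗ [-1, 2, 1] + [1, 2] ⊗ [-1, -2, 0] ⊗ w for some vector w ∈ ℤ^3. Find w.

Subtract the known terms from T to get the rank-1 residual R = [1, 2] ⊗ [-1, -2, 0] ⊗ w, so R[i,j,k] = a[i]·b[j]·w[k]. Pick indices with nonzero a[0]·b[0] = (1)·(-1) = -1. Only the fibre through (0,0,·) is needed: R[0,0,:] = T[0,0,:] − Σₗ aₗ[0]bₗ[0]cₗ = [3, 11, 0] − (-2)·(2)·[-1, -2, 0] − (-1)·(-1)·[-1, 2, 1] = [0, 1, -1]. Then w[k] = R[0,0,k] / -1 for each k, giving w = [0, 1, -1] / -1 = [0, -1, 1].

w = [0, -1, 1]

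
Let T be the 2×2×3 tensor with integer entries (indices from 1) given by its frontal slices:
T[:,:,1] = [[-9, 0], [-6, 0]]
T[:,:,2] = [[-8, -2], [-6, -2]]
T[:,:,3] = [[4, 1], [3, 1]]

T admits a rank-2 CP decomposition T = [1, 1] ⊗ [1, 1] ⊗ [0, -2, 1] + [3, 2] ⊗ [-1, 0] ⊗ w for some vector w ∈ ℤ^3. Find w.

Subtract the known terms from T to get the rank-1 residual R = [3, 2] ⊗ [-1, 0] ⊗ w, so R[i,j,k] = a[i]·b[j]·w[k]. Pick indices with nonzero a[1]·b[1] = (3)·(-1) = -3. Only the fibre through (1,1,·) is needed: R[1,1,:] = T[1,1,:] − Σₗ aₗ[1]bₗ[1]cₗ = [-9, -8, 4] − (1)·(1)·[0, -2, 1] = [-9, -6, 3]. Then w[k] = R[1,1,k] / -3 for each k, giving w = [-9, -6, 3] / -3 = [3, 2, -1].

w = [3, 2, -1]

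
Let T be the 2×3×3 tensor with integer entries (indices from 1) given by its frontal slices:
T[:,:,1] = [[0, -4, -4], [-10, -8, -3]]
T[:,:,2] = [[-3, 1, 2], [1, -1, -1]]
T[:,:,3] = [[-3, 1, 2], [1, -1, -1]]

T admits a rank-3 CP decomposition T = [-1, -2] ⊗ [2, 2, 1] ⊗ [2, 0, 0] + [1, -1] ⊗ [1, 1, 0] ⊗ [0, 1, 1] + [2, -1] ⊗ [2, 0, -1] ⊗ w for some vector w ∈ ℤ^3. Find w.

w = [1, -1, -1]

Subtract the known terms from T to get the rank-1 residual R = [2, -1] ⊗ [2, 0, -1] ⊗ w, so R[i,j,k] = a[i]·b[j]·w[k]. Pick indices with nonzero a[1]·b[1] = (2)·(2) = 4. Only the fibre through (1,1,·) is needed: R[1,1,:] = T[1,1,:] − Σₗ aₗ[1]bₗ[1]cₗ = [0, -3, -3] − (-1)·(2)·[2, 0, 0] − (1)·(1)·[0, 1, 1] = [4, -4, -4]. Then w[k] = R[1,1,k] / 4 for each k, giving w = [4, -4, -4] / 4 = [1, -1, -1].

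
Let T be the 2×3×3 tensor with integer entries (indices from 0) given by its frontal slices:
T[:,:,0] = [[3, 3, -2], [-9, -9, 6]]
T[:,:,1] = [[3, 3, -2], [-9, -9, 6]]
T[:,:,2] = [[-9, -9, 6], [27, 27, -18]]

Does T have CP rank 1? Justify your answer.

Yes

If T = a ⊗ b ⊗ c then every fibre of T is a multiple of the corresponding factor, so read the factors off the fibres through the nonzero entry T[0,0,0] = 3.
The mode-1 fibre T[:,0,0] = [3, -9] gives a = (1, -3) (primitive direction); the mode-2 fibre T[0,:,0] = [3, 3, -2] gives b = (3, 3, -2); then c[k] = T[0,0,k] / (a[0]·b[0]) = [3, 3, -9] / 3 = (1, 1, -3).
Expanding (1, -3) ⊗ (3, 3, -2) ⊗ (1, 1, -3) reproduces all 18 entries of T, so T = (1, -3) ⊗ (3, 3, -2) ⊗ (1, 1, -3) and rank(T) ≤ 1.
Equivalently every frontal slice T[:,:,k] is c[k] times the rank-1 matrix (1, -3) ⊗ (3, 3, -2). So T has rank 1 (it is nonzero).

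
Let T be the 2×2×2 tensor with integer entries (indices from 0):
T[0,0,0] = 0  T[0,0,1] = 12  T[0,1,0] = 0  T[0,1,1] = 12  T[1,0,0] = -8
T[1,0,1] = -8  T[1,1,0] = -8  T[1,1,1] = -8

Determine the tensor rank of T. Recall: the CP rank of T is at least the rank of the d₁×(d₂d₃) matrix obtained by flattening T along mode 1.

2

Lower bound: the mode-1 unfolding of T (rows indexed by i, columns by (j,k) = (0,0), (0,1), (1,0), (1,1)) is [[0, 12, 0, 12], [-8, -8, -8, -8]].
There the 2×2 minor on rows i ∈ {0, 1}, columns (j,k) ∈ {(0,0), (0,1)} is det [[0, 12], [-8, -8]] = 96 ≠ 0, so this unfolding has rank ≥ 2; CP rank is at least every unfolding rank, so rank(T) ≥ 2. (Unfolding ranks only ever bound the CP rank from below — rank(T) can be strictly larger than all of them — so the matching upper bound has to come from an explicit 2-term decomposition.)
Upper bound — finding two terms. Every mode-2 slice of T is a multiple of one matrix: T[:,j,:] = b[j]·M with b = [1, 1] and M = [[0, 12], [-8, -8]] (rows indexed by i, columns by k). So it suffices to write M as a sum of two rank-1 matrices.
Splitting M by its rows (i = 0, 1), M = [1, 0][0, 12]ᵀ + [0, 1][-8, -8]ᵀ.
Hence T = [1, 0] ⊗ [1, 1] ⊗ [0, 12] + [0, 1] ⊗ [1, 1] ⊗ [-8, -8], so rank(T) ≤ 2.
These bounds meet, so rank(T) = 2.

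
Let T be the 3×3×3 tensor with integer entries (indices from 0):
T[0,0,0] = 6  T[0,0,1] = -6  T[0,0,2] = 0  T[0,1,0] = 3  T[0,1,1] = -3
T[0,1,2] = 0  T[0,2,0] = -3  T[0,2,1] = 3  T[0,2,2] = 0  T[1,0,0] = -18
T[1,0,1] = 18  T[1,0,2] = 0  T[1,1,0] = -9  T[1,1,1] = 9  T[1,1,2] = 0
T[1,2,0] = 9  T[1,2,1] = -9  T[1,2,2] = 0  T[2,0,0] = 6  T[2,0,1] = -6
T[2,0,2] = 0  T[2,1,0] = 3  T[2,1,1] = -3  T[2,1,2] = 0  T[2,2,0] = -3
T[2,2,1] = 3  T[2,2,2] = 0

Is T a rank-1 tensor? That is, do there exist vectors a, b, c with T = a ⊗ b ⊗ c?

If T = a ⊗ b ⊗ c then every fibre of T is a multiple of the corresponding factor, so read the factors off the fibres through the nonzero entry T[0,0,0] = 6.
The mode-1 fibre T[:,0,0] = [6, -18, 6] gives a = (1, -3, 1) (primitive direction); the mode-2 fibre T[0,:,0] = [6, 3, -3] gives b = (2, 1, -1); then c[k] = T[0,0,k] / (a[0]·b[0]) = [6, -6, 0] / 2 = (3, -3, 0).
Expanding (1, -3, 1) ⊗ (2, 1, -1) ⊗ (3, -3, 0) reproduces all 27 entries of T, so T = (1, -3, 1) ⊗ (2, 1, -1) ⊗ (3, -3, 0) and rank(T) ≤ 1.
Equivalently every frontal slice T[:,:,k] is c[k] times the rank-1 matrix (1, -3, 1) ⊗ (2, 1, -1). So T has rank 1 (it is nonzero).

Yes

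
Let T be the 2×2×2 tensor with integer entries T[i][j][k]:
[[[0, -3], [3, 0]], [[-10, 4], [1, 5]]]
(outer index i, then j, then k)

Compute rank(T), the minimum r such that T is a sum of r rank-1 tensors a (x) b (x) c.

Lower bound: the mode-3 unfolding of T (rows indexed by k, columns by (i,j) = (0,0), (0,1), (1,0), (1,1)) is [[0, 3, -10, 1], [-3, 0, 4, 5]].
There the 2×2 minor on rows k ∈ {0, 1}, columns (i,j) ∈ {(0,0), (0,1)} is det [[0, 3], [-3, 0]] = 9 ≠ 0, so this unfolding has rank ≥ 2; CP rank is at least every unfolding rank, so rank(T) ≥ 2. (Flattening ranks never certify an upper bound on CP rank; for that we must actually write T with 2 rank-1 terms.)
Upper bound — finding two terms. Write S_k = T[:,:,k] for the frontal slices: S₀ = [[0, 3], [-10, 1]], S₁ = [[-3, 0], [4, 5]].
If T = a₁ (x) b₁ (x) c₁ + a₂ (x) b₂ (x) c₂ then each S_k = c₁[k]·a₁b₁ᵀ + c₂[k]·a₂b₂ᵀ. S₀ and S₁ are linearly independent, so a₁b₁ᵀ and a₂b₂ᵀ must span the same plane of matrices: they are the rank-1 matrices of the form x·S₀ + y·S₁.
det(x·S₀ + y·S₁) is 30·x² − 15·xy − 15·y² = 15·(x − y)(2·x + y), vanishing at (x:y) = (1:1) and (1:-2).
M₁ = S₀ + S₁ = [[-3, 3], [-6, 6]] = (-3)·[1, 2][1, -1]ᵀ and M₂ = S₀ − 2·S₁ = [[6, 3], [-18, -9]] = 3·[1, -3][2, 1]ᵀ, so take a₁ = [1, 2], b₁ = [1, -1], a₂ = [1, -3], b₂ = [2, 1].
Each slice is an integer combination of E₁ = a₁b₁ᵀ and E₂ = a₂b₂ᵀ: S₀ = −2·E₁ + E₂, S₁ = −E₁ − E₂; reading off coefficients, c₁ = [-2, -1] and c₂ = [1, -1].
Hence T = [1, 2] (x) [1, -1] (x) [-2, -1] + [1, -3] (x) [2, 1] (x) [1, -1], so rank(T) ≤ 2.
These bounds meet, so rank(T) = 2.

2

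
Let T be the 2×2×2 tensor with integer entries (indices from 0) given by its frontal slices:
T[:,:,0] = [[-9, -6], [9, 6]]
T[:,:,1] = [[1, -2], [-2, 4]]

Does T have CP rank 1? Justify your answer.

No

The mode-2 unfolding of T (rows indexed by j, columns by (i,k) = (0,0), (0,1), (1,0), (1,1)) is [[-9, 1, 9, -2], [-6, -2, 6, 4]].
There the 2×2 minor on rows j ∈ {0, 1}, columns (i,k) ∈ {(0,0), (0,1)} is det [[-9, 1], [-6, -2]] = 24 ≠ 0, so this unfolding has rank ≥ 2; CP rank is at least every unfolding rank, so rank(T) ≥ 2.
In particular rank(T) ≥ 2 > 1, so T is not rank-1.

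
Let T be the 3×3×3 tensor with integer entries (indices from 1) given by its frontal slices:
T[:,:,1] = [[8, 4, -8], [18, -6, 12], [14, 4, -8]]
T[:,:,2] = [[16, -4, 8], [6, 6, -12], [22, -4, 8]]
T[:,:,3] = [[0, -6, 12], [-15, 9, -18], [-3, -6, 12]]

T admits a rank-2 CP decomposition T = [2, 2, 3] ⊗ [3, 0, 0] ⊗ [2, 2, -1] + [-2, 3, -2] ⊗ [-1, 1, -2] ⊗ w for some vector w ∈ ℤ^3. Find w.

w = [-2, 2, 3]

Subtract the known terms from T to get the rank-1 residual R = [-2, 3, -2] ⊗ [-1, 1, -2] ⊗ w, so R[i,j,k] = a[i]·b[j]·w[k]. Pick indices with nonzero a[1]·b[1] = (-2)·(-1) = 2. Only the fibre through (1,1,·) is needed: R[1,1,:] = T[1,1,:] − Σₗ aₗ[1]bₗ[1]cₗ = [8, 16, 0] − (2)·(3)·[2, 2, -1] = [-4, 4, 6]. Then w[k] = R[1,1,k] / 2 for each k, giving w = [-4, 4, 6] / 2 = [-2, 2, 3].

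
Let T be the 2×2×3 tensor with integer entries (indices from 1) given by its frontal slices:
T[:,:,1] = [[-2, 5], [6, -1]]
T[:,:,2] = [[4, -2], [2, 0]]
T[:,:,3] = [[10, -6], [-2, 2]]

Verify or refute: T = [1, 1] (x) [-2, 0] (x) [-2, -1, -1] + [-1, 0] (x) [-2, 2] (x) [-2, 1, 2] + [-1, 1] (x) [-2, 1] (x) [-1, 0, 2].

Reconstruct entrywise from the claimed factors. For example, T[2,1,1] = 6 and Σₗ aₗ[2]bₗ[1]cₗ[1] = (1)·(-2)·(-2) + (0)·(-2)·(-2) + (1)·(-2)·(-1) = 6; checking all 12 entries, every one matches. The claim holds.

Yes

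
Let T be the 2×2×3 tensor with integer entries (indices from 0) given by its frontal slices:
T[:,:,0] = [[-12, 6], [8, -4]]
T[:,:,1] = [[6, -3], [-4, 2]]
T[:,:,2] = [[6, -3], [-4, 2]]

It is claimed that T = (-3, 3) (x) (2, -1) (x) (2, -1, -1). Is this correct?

No

Reconstruct entry (1,0,0) from the claimed factors: Σₗ aₗ[1]bₗ[0]cₗ[0] = (3)·(2)·(2) = 12, but T[1,0,0] = 8. The claim is false.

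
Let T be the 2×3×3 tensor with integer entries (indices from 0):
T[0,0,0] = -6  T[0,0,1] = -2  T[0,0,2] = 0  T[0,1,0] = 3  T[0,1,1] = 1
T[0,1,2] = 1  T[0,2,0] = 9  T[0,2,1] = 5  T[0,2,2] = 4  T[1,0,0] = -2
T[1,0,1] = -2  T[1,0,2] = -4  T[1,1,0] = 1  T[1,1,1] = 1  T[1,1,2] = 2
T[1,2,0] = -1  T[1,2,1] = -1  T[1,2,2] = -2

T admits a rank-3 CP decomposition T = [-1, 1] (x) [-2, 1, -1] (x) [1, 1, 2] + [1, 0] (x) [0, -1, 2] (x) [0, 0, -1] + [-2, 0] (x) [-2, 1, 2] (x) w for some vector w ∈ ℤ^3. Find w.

w = [-2, -1, -1]

Subtract the known terms from T to get the rank-1 residual R = [-2, 0] (x) [-2, 1, 2] (x) w, so R[i,j,k] = a[i]·b[j]·w[k]. Pick indices with nonzero a[0]·b[0] = (-2)·(-2) = 4. Only the fibre through (0,0,·) is needed: R[0,0,:] = T[0,0,:] − Σₗ aₗ[0]bₗ[0]cₗ = [-6, -2, 0] − (-1)·(-2)·[1, 1, 2] − (1)·(0)·[0, 0, -1] = [-8, -4, -4]. Then w[k] = R[0,0,k] / 4 for each k, giving w = [-8, -4, -4] / 4 = [-2, -1, -1].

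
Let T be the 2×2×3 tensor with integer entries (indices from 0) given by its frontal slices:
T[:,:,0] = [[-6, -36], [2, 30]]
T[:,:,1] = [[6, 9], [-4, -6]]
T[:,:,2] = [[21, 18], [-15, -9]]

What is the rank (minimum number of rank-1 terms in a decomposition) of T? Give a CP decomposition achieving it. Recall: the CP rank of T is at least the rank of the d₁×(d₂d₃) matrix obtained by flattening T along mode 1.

rank(T) = 2

Lower bound: in the mode-2 unfolding of T (rows indexed by j, columns by (i,k)) the 2×2 minor on rows j ∈ {0, 1}, columns (i,k) ∈ {(0,0), (0,1)} is det [[-6, 6], [-36, 9]] = 162 ≠ 0, so that unfolding has rank ≥ 2 and hence rank(T) ≥ 2 (CP rank is at least every unfolding rank, though it can be larger).
Upper bound: with S_k = T[:,:,k], the two rank-1 terms a₁b₁ᵀ, a₂b₂ᵀ are the rank-1 members of the pencil x·S₀ + y·S₁.
det(x·S₀ + y·S₁) is −108·x² + 54·xy = (-54)·(2·x − y)(x), vanishing at (x:y) = (1:2) and (0:1).
M₁ = S₀ + 2·S₁ = [[6, -18], [-6, 18]] = 6·[1, -1][1, -3]ᵀ and M₂ = S₁ = [[6, 9], [-4, -6]] = [3, -2][2, 3]ᵀ, so take a₁ = [1, -1], b₁ = [1, -3], a₂ = [3, -2], b₂ = [2, 3].
Each slice is an integer combination of E₁ = a₁b₁ᵀ and E₂ = a₂b₂ᵀ: S₀ = 6·E₁ − 2·E₂, S₁ = E₂, S₂ = 3·E₁ + 3·E₂; reading off coefficients, c₁ = [6, 0, 3] and c₂ = [-2, 1, 3].
Hence T = [1, -1] ∘ [1, -3] ∘ [6, 0, 3] + [3, -2] ∘ [2, 3] ∘ [-2, 1, 3], so rank(T) ≤ 2.
These bounds meet, so rank(T) = 2.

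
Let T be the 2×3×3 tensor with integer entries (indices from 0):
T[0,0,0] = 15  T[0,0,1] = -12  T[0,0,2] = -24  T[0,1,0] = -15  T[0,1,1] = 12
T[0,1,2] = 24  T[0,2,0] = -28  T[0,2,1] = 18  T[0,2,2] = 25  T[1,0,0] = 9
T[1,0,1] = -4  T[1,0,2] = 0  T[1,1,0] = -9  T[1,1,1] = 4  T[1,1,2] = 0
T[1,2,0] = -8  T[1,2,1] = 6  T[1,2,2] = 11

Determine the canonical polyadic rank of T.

Lower bound: the mode-3 unfolding of T (rows indexed by k, columns by (i,j) = (0,0), (0,1), (0,2), (1,0), (1,1), (1,2)) is [[15, -15, -28, 9, -9, -8], [-12, 12, 18, -4, 4, 6], [-24, 24, 25, 0, 0, 11]].
There the 2×2 minor on rows k ∈ {0, 1}, columns (i,j) ∈ {(0,0), (0,2)} is det [[15, -28], [-12, 18]] = -66 ≠ 0, so this unfolding has rank ≥ 2; CP rank is at least every unfolding rank, so rank(T) ≥ 2. (Unfolding ranks only ever bound the CP rank from below — rank(T) can be strictly larger than all of them — so the matching upper bound has to come from an explicit 2-term decomposition.)
Upper bound — finding two terms. Write S_k = T[:,:,k] for the frontal slices: S₀ = [[15, -15, -28], [9, -9, -8]], S₁ = [[-12, 12, 18], [-4, 4, 6]], S₂ = [[-24, 24, 25], [0, 0, 11]].
If T = a₁ ⊗ b₁ ⊗ c₁ + a₂ ⊗ b₂ ⊗ c₂ then each S_k = c₁[k]·a₁b₁ᵀ + c₂[k]·a₂b₂ᵀ. S₀ and S₁ are linearly independent, so a₁b₁ᵀ and a₂b₂ᵀ must span the same plane of matrices: they are the rank-1 matrices of the form x·S₀ + y·S₁.
The 2×2 minor of x·S₀ + y·S₁ on rows {0,1}, columns {0,2} is 132·x² − 88·xy = 44·(3·x − 2·y)(x), vanishing at (x:y) = (2:3) and (0:1).
M₁ = 2·S₀ + 3·S₁ = [[-6, 6, -2], [6, -6, 2]] = (-2)·[1, -1][3, -3, 1]ᵀ and M₂ = S₁ = [[-12, 12, 18], [-4, 4, 6]] = (-2)·[3, 1][2, -2, -3]ᵀ, so take a₁ = [1, -1], b₁ = [3, -3, 1], a₂ = [3, 1], b₂ = [2, -2, -3].
Each slice is an integer combination of E₁ = a₁b₁ᵀ and E₂ = a₂b₂ᵀ: S₀ = −E₁ + 3·E₂, S₁ = −2·E₂, S₂ = −2·E₁ − 3·E₂; reading off coefficients, c₁ = [-1, 0, -2] and c₂ = [3, -2, -3].
Hence T = [1, -1] ⊗ [3, -3, 1] ⊗ [-1, 0, -2] + [3, 1] ⊗ [2, -2, -3] ⊗ [3, -2, -3], so rank(T) ≤ 2.
These bounds meet, so rank(T) = 2.
Check entry T[1,0,0] = 9: (-1)·(3)·(-1) + (1)·(2)·(3) = 9.

2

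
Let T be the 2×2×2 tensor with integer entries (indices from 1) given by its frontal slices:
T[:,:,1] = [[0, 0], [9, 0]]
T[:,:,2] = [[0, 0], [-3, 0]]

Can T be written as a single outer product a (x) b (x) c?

If T = a (x) b (x) c then every fibre of T is a multiple of the corresponding factor, so read the factors off the fibres through the nonzero entry T[2,1,1] = 9.
The mode-1 fibre T[:,1,1] = [0, 9] gives a = [0, 1] (primitive direction); the mode-2 fibre T[2,:,1] = [9, 0] gives b = [1, 0]; then c[k] = T[2,1,k] / (a[2]·b[1]) = [9, -3] / 1 = [9, -3].
Expanding [0, 1] (x) [1, 0] (x) [9, -3] reproduces all 8 entries of T, so T = [0, 1] (x) [1, 0] (x) [9, -3] and rank(T) ≤ 1.
Equivalently every frontal slice T[:,:,k] is c[k] times the rank-1 matrix [0, 1] (x) [1, 0]. So T has rank 1 (it is nonzero).

Yes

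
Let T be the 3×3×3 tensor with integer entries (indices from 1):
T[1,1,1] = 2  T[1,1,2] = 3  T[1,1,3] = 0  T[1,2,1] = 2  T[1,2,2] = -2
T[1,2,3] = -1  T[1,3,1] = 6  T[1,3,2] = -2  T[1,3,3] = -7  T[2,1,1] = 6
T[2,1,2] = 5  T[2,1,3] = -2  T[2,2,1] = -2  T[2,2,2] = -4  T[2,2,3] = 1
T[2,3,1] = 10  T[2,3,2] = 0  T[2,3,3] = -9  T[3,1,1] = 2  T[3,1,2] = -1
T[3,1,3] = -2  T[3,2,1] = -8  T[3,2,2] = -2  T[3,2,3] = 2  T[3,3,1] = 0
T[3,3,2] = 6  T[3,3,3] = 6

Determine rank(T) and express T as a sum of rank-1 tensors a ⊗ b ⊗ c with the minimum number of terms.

Lower bound: the mode-2 unfolding of T (rows indexed by j, columns by (i,k) = (1,1), (1,2), (1,3), (2,1), (2,2), (2,3), (3,1), (3,2), (3,3)) is [[2, 3, 0, 6, 5, -2, 2, -1, -2], [2, -2, -1, -2, -4, 1, -8, -2, 2], [6, -2, -7, 10, 0, -9, 0, 6, 6]].
There the 3×3 minor on rows j ∈ {1, 2, 3}, columns (i,k) ∈ {(1,1), (1,2), (1,3)} is det [[2, 3, 0], [2, -2, -1], [6, -2, -7]] = 48 ≠ 0, so this unfolding has rank ≥ 3; CP rank is at least every unfolding rank, so rank(T) ≥ 3. (Flattening ranks never certify an upper bound on CP rank; for that we must actually write T with 3 rank-1 terms.)
Upper bound: T is a sum of 3 rank-1 terms, T = (1, 1, -2) ⊗ (0, 1, -1) ⊗ (2, 2, 1) + (1, 1, -1) ⊗ (1, -2, -2) ⊗ (-2, 1, 2) + (1, 2, 0) ⊗ (1, -1, 1) ⊗ (4, 2, -2) (written with every a and b primitive with positive leading entry and the scale carried by c; CP decompositions are not unique, and this one is verified by expanding entrywise), so rank(T) ≤ 3.
These bounds meet, so rank(T) = 3.

rank(T) = 3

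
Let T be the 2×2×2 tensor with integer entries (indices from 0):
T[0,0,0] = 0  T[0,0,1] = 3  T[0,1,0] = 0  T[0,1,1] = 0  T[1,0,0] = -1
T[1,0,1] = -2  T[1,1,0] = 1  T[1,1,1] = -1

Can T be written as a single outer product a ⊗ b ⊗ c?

The mode-2 unfolding of T (rows indexed by j, columns by (i,k) = (0,0), (0,1), (1,0), (1,1)) is [[0, 3, -1, -2], [0, 0, 1, -1]].
There the 2×2 minor on rows j ∈ {0, 1}, columns (i,k) ∈ {(0,1), (1,0)} is det [[3, -1], [0, 1]] = 3 ≠ 0, so this unfolding has rank ≥ 2; CP rank is at least every unfolding rank, so rank(T) ≥ 2.
In particular rank(T) ≥ 2 > 1, so T is not rank-1.

No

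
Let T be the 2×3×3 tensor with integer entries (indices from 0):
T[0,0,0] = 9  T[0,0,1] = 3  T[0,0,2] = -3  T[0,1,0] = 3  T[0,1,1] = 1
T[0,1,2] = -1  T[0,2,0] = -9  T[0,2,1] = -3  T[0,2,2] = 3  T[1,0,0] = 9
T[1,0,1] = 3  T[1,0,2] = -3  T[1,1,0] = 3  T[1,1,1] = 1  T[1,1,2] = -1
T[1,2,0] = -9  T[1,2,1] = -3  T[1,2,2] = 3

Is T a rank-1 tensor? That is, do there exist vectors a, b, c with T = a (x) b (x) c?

The mode-1 fibre T[:,0,0] = [9, 9] gives a = [1, 1] (primitive direction); the mode-2 fibre T[0,:,0] = [9, 3, -9] gives b = [3, 1, -3]; then c[k] = T[0,0,k] / (a[0]·b[0]) = [9, 3, -3] / 3 = [3, 1, -1].
Expanding [1, 1] (x) [3, 1, -3] (x) [3, 1, -1] reproduces all 18 entries of T, so T = [1, 1] (x) [3, 1, -3] (x) [3, 1, -1] and rank(T) ≤ 1.
Equivalently every frontal slice T[:,:,k] is c[k] times the rank-1 matrix [1, 1] (x) [3, 1, -3]. So T has rank 1 (it is nonzero).

Yes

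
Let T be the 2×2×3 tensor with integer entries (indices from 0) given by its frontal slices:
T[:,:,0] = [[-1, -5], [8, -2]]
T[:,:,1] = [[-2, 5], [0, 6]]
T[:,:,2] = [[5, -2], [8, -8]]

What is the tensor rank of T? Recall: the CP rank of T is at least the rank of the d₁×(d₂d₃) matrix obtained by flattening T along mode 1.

Lower bound: in the mode-3 unfolding of T (rows indexed by k, columns by (i,j)) the 3×3 minor on rows k ∈ {0, 1, 2}, columns (i,j) ∈ {(0,0), (0,1), (1,0)} is det [[-1, -5, 8], [-2, 5, 0], [5, -2, 8]] = -288 ≠ 0, so that unfolding has rank ≥ 3 and hence rank(T) ≥ 3 (CP rank is at least every unfolding rank, though it can be larger).
Upper bound: T is a sum of 3 rank-1 terms, T = [1, -2] ⊗ [2, 1] ⊗ [-1, -1, 0] + [1, 0] ⊗ [1, 2] ⊗ [-1, 2, 1] + [1, 2] ⊗ [1, -1] ⊗ [2, -2, 4] (one valid choice — decompositions are not unique — normalised so each a, b is primitive with positive first nonzero entry; check it by expanding all entries), so rank(T) ≤ 3.
These bounds meet, so rank(T) = 3.

3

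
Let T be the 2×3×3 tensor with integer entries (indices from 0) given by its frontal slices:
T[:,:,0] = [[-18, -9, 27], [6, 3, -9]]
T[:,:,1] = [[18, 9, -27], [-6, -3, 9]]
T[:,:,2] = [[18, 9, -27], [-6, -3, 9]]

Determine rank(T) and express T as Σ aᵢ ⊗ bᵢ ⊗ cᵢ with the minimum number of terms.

rank(T) = 1

Lower bound: T ≠ 0 (e.g. T[0,0,0] = -18), so rank(T) ≥ 1.
Upper bound: if T = a ⊗ b ⊗ c then every fibre of T is a multiple of the corresponding factor, so read the factors off the fibres through the nonzero entry T[0,0,0] = -18.
The mode-1 fibre T[:,0,0] = [-18, 6] gives a = [3, -1] (primitive direction); the mode-2 fibre T[0,:,0] = [-18, -9, 27] gives b = [2, 1, -3]; then c[k] = T[0,0,k] / (a[0]·b[0]) = [-18, 18, 18] / 6 = [-3, 3, 3].
Expanding [3, -1] ⊗ [2, 1, -3] ⊗ [-3, 3, 3] reproduces all 18 entries of T, so T = [3, -1] ⊗ [2, 1, -3] ⊗ [-3, 3, 3] and rank(T) ≤ 1.
These bounds meet, so rank(T) = 1.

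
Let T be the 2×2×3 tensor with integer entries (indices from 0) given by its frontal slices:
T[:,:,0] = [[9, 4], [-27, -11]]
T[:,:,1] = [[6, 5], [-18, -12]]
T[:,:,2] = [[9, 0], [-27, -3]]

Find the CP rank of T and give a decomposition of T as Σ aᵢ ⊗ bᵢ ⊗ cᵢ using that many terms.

rank(T) = 2

Lower bound: in the mode-2 unfolding of T (rows indexed by j, columns by (i,k)) the 2×2 minor on rows j ∈ {0, 1}, columns (i,k) ∈ {(0,0), (0,1)} is det [[9, 6], [4, 5]] = 21 ≠ 0, so that unfolding has rank ≥ 2 and hence rank(T) ≥ 2 (CP rank is at least every unfolding rank, though it can be larger).
Upper bound: with S_k = T[:,:,k], the two rank-1 terms a₁b₁ᵀ, a₂b₂ᵀ are the rank-1 members of the pencil x·S₀ + y·S₁.
det(x·S₀ + y·S₁) is 9·x² + 33·xy + 18·y² = 3·(x + 3·y)(3·x + 2·y), vanishing at (x:y) = (3:-1) and (2:-3).
M₁ = 3·S₀ − S₁ = [[21, 7], [-63, -21]] = 7·[1, -3][3, 1]ᵀ and M₂ = 2·S₀ − 3·S₁ = [[0, -7], [0, 14]] = (-7)·[1, -2][0, 1]ᵀ, so take a₁ = [1, -3], b₁ = [3, 1], a₂ = [1, -2], b₂ = [0, 1].
Each slice is an integer combination of E₁ = a₁b₁ᵀ and E₂ = a₂b₂ᵀ: S₀ = 3·E₁ + E₂, S₁ = 2·E₁ + 3·E₂, S₂ = 3·E₁ − 3·E₂; reading off coefficients, c₁ = [3, 2, 3] and c₂ = [1, 3, -3].
Hence T = [1, -3] ⊗ [3, 1] ⊗ [3, 2, 3] + [1, -2] ⊗ [0, 1] ⊗ [1, 3, -3], so rank(T) ≤ 2.
These bounds meet, so rank(T) = 2.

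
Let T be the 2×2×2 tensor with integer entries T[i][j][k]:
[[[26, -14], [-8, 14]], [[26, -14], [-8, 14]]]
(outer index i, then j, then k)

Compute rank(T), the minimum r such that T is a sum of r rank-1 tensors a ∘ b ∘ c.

Lower bound: in the mode-3 unfolding of T (rows indexed by k, columns by (i,j)) the 2×2 minor on rows k ∈ {0, 1}, columns (i,j) ∈ {(0,0), (0,1)} is det [[26, -8], [-14, 14]] = 252 ≠ 0, so that unfolding has rank ≥ 2 and hence rank(T) ≥ 2 (CP rank is at least every unfolding rank, though it can be larger).
Upper bound: T[i,:,:] = a[i]·M for every slice, with a = [1, 1] and M = [[26, -14], [-8, 14]] (rows j, columns k).
Splitting M by its rows (j = 0, 1), M = [1, 0][26, -14]ᵀ + [0, 1][-8, 14]ᵀ.
Hence T = [1, 1] ∘ [1, 0] ∘ [26, -14] + [1, 1] ∘ [0, 1] ∘ [-8, 14], so rank(T) ≤ 2.
These bounds meet, so rank(T) = 2.

2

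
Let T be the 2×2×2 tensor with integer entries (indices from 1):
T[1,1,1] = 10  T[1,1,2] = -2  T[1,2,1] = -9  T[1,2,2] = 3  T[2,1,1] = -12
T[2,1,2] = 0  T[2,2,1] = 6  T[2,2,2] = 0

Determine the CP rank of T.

Lower bound: the mode-2 unfolding of T (rows indexed by j, columns by (i,k) = (1,1), (1,2), (2,1), (2,2)) is [[10, -2, -12, 0], [-9, 3, 6, 0]].
There the 2×2 minor on rows j ∈ {1, 2}, columns (i,k) ∈ {(1,1), (1,2)} is det [[10, -2], [-9, 3]] = 12 ≠ 0, so this unfolding has rank ≥ 2; CP rank is at least every unfolding rank, so rank(T) ≥ 2. (This is only a lower bound: in general the CP rank may exceed every unfolding rank, so we still need to exhibit 2 rank-1 terms summing to T.)
Upper bound — finding two terms. Write S_k = T[:,:,k] for the frontal slices: S₁ = [[10, -9], [-12, 6]], S₂ = [[-2, 3], [0, 0]].
If T = a₁ ⊗ b₁ ⊗ c₁ + a₂ ⊗ b₂ ⊗ c₂ then each S_k = c₁[k]·a₁b₁ᵀ + c₂[k]·a₂b₂ᵀ. S₁ and S₂ are linearly independent, so a₁b₁ᵀ and a₂b₂ᵀ must span the same plane of matrices: they are the rank-1 matrices of the form x·S₁ + y·S₂.
det(x·S₁ + y·S₂) is −48·x² + 24·xy = (-24)·(2·x − y)(x), vanishing at (x:y) = (1:2) and (0:1).
M₁ = S₁ + 2·S₂ = [[6, -3], [-12, 6]] = 3·[1, -2][2, -1]ᵀ and M₂ = S₂ = [[-2, 3], [0, 0]] = −[1, 0][2, -3]ᵀ, so take a₁ = [1, -2], b₁ = [2, -1], a₂ = [1, 0], b₂ = [2, -3].
Each slice is an integer combination of E₁ = a₁b₁ᵀ and E₂ = a₂b₂ᵀ: S₁ = 3·E₁ + 2·E₂, S₂ = −E₂; reading off coefficients, c₁ = [3, 0] and c₂ = [2, -1].
Hence T = [1, -2] ⊗ [2, -1] ⊗ [3, 0] + [1, 0] ⊗ [2, -3] ⊗ [2, -1], so rank(T) ≤ 2.
These bounds meet, so rank(T) = 2.
Check entry T[2,2,1] = 6: (-2)·(-1)·(3) + (0)·(-3)·(2) = 6.

2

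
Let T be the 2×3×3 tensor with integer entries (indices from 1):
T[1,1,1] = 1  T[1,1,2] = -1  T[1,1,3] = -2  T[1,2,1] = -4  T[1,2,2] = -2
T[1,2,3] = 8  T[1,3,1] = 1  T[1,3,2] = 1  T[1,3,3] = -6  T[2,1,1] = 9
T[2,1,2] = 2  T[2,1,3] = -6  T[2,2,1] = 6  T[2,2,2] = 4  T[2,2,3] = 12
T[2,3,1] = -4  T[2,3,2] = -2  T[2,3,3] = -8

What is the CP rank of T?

3

Lower bound: the mode-2 unfolding of T (rows indexed by j, columns by (i,k) = (1,1), (1,2), (1,3), (2,1), (2,2), (2,3)) is [[1, -1, -2, 9, 2, -6], [-4, -2, 8, 6, 4, 12], [1, 1, -6, -4, -2, -8]].
There the 3×3 minor on rows j ∈ {1, 2, 3}, columns (i,k) ∈ {(1,1), (1,2), (1,3)} is det [[1, -1, -2], [-4, -2, 8], [1, 1, -6]] = 24 ≠ 0, so this unfolding has rank ≥ 3; CP rank is at least every unfolding rank, so rank(T) ≥ 3. (This is only a lower bound: in general the CP rank may exceed every unfolding rank, so we still need to exhibit 3 rank-1 terms summing to T.)
Upper bound: T is a sum of 3 rank-1 terms, T = (1, -2) (x) (1, 2, -1) (x) (-2, -1, 0) + (1, 1) (x) (1, 2, -2) (x) (1, 0, 2) + (1, 2) (x) (2, -2, 1) (x) (1, 0, -2) (written with every a and b primitive with positive leading entry and the scale carried by c; CP decompositions are not unique, and this one is verified by expanding entrywise), so rank(T) ≤ 3.
These bounds meet, so rank(T) = 3.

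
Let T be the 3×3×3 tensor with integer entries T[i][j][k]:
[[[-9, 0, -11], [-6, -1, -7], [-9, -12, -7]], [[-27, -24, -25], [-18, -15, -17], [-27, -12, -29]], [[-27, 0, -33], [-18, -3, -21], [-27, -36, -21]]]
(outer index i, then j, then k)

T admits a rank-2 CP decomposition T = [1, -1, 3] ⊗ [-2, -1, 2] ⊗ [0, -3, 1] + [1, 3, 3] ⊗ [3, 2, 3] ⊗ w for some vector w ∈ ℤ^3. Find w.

Subtract the known terms from T to get the rank-1 residual R = [1, 3, 3] ⊗ [3, 2, 3] ⊗ w, so R[i,j,k] = a[i]·b[j]·w[k]. Pick indices with nonzero a[0]·b[0] = (1)·(3) = 3. Only the fibre through (0,0,·) is needed: R[0,0,:] = T[0,0,:] − Σₗ aₗ[0]bₗ[0]cₗ = [-9, 0, -11] − (1)·(-2)·[0, -3, 1] = [-9, -6, -9]. Then w[k] = R[0,0,k] / 3 for each k, giving w = [-9, -6, -9] / 3 = [-3, -2, -3].

w = [-3, -2, -3]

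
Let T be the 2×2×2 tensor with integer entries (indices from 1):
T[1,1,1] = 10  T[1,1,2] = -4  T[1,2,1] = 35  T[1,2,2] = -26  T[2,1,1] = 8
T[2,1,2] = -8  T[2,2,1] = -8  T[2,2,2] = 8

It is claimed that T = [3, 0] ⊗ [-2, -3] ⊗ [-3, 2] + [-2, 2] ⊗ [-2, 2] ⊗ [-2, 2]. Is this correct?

Reconstruct entrywise from the claimed factors. For example, T[2,2,2] = 8 and Σₗ aₗ[2]bₗ[2]cₗ[2] = (0)·(-3)·(2) + (2)·(2)·(2) = 8; checking all 8 entries, every one matches. The claim holds.

Yes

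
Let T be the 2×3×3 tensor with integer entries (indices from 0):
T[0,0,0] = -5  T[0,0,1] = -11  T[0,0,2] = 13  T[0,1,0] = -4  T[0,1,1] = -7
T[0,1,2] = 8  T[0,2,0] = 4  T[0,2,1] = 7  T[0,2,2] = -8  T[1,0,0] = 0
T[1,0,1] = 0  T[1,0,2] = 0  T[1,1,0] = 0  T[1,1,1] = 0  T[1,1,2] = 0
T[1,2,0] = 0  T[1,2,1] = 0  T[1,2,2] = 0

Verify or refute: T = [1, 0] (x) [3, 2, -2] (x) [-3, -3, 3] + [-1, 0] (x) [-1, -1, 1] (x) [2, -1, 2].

No

Reconstruct entry (0,0,0) from the claimed factors: Σₗ aₗ[0]bₗ[0]cₗ[0] = (1)·(3)·(-3) + (-1)·(-1)·(2) = -7, but T[0,0,0] = -5. The claim is false.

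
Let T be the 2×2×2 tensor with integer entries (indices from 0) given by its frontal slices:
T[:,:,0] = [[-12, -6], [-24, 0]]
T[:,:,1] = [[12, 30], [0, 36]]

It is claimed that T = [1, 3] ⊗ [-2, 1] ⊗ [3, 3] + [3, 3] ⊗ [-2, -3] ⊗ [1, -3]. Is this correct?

Reconstruct entrywise from the claimed factors. For example, T[1,0,0] = -24 and Σₗ aₗ[1]bₗ[0]cₗ[0] = (3)·(-2)·(3) + (3)·(-2)·(1) = -24; checking all 8 entries, every one matches. The claim holds.

Yes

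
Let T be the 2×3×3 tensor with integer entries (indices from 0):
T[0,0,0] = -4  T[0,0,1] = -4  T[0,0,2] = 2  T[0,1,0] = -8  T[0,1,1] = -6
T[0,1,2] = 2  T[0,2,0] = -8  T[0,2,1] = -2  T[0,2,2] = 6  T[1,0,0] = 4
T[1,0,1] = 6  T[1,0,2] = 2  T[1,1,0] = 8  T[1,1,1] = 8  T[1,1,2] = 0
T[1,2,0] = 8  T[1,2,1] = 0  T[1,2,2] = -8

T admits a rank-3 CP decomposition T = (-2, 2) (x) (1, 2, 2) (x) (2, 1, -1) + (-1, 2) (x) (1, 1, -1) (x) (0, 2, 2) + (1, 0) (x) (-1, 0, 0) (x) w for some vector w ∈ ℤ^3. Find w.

Subtract the known terms from T to get the rank-1 residual R = (1, 0) (x) (-1, 0, 0) (x) w, so R[i,j,k] = a[i]·b[j]·w[k]. Pick indices with nonzero a[0]·b[0] = (1)·(-1) = -1. Only the fibre through (0,0,·) is needed: R[0,0,:] = T[0,0,:] − Σₗ aₗ[0]bₗ[0]cₗ = [-4, -4, 2] − (-2)·(1)·(2, 1, -1) − (-1)·(1)·(0, 2, 2) = [0, 0, 2]. Then w[k] = R[0,0,k] / -1 for each k, giving w = [0, 0, 2] / -1 = (0, 0, -2).

w = (0, 0, -2)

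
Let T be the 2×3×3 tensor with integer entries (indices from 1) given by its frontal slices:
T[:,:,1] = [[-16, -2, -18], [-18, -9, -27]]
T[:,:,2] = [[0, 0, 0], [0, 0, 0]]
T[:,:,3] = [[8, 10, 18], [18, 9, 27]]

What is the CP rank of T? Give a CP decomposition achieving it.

rank(T) = 2

Lower bound: in the mode-1 unfolding of T (rows indexed by i, columns by (j,k)) the 2×2 minor on rows i ∈ {1, 2}, columns (j,k) ∈ {(1,1), (1,3)} is det [[-16, 8], [-18, 18]] = -144 ≠ 0, so that unfolding has rank ≥ 2 and hence rank(T) ≥ 2 (CP rank is at least every unfolding rank, though it can be larger).
Upper bound: with S_k = T[:,:,k], the two rank-1 terms a₁b₁ᵀ, a₂b₂ᵀ are the rank-1 members of the pencil x·S₁ + y·S₃.
The 2×2 minor of x·S₁ + y·S₃ on rows {1,2}, columns {1,2} is 108·x² − 108·y² = 108·(x − y)(x + y), vanishing at (x:y) = (1:1) and (1:-1).
M₁ = S₁ + S₃ = [[-8, 8, 0], [0, 0, 0]] = (-8)·[1, 0][1, -1, 0]ᵀ and M₂ = S₁ − S₃ = [[-24, -12, -36], [-36, -18, -54]] = (-6)·[2, 3][2, 1, 3]ᵀ, so take a₁ = [1, 0], b₁ = [1, -1, 0], a₂ = [2, 3], b₂ = [2, 1, 3].
Each slice is an integer combination of E₁ = a₁b₁ᵀ and E₂ = a₂b₂ᵀ: S₁ = −4·E₁ − 3·E₂, S₂ = 0, S₃ = −4·E₁ + 3·E₂; reading off coefficients, c₁ = [-4, 0, -4] and c₂ = [-3, 0, 3].
Hence T = [1, 0] ⊗ [1, -1, 0] ⊗ [-4, 0, -4] + [2, 3] ⊗ [2, 1, 3] ⊗ [-3, 0, 3], so rank(T) ≤ 2.
These bounds meet, so rank(T) = 2.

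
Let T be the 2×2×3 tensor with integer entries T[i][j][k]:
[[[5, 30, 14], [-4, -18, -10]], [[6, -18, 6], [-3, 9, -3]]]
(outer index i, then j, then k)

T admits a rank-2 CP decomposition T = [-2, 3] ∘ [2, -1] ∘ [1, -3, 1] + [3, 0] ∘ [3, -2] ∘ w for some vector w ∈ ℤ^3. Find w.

w = [1, 2, 2]

Subtract the known terms from T to get the rank-1 residual R = [3, 0] ∘ [3, -2] ∘ w, so R[i,j,k] = a[i]·b[j]·w[k]. Pick indices with nonzero a[0]·b[0] = (3)·(3) = 9. Only the fibre through (0,0,·) is needed: R[0,0,:] = T[0,0,:] − Σₗ aₗ[0]bₗ[0]cₗ = [5, 30, 14] − (-2)·(2)·[1, -3, 1] = [9, 18, 18]. Then w[k] = R[0,0,k] / 9 for each k, giving w = [9, 18, 18] / 9 = [1, 2, 2].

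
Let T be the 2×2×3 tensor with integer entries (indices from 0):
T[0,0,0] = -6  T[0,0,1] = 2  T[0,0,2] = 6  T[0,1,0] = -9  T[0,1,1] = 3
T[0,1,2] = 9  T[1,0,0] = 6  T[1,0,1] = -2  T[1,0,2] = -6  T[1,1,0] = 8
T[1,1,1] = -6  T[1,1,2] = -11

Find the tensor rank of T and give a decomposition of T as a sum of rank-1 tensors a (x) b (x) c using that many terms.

rank(T) = 2

Lower bound: the mode-2 unfolding of T (rows indexed by j, columns by (i,k) = (0,0), (0,1), (0,2), (1,0), (1,1), (1,2)) is [[-6, 2, 6, 6, -2, -6], [-9, 3, 9, 8, -6, -11]].
There the 2×2 minor on rows j ∈ {0, 1}, columns (i,k) ∈ {(0,0), (1,0)} is det [[-6, 6], [-9, 8]] = 6 ≠ 0, so this unfolding has rank ≥ 2; CP rank is at least every unfolding rank, so rank(T) ≥ 2. (Flattening ranks never certify an upper bound on CP rank; for that we must actually write T with 2 rank-1 terms.)
Upper bound — finding two terms. Write S_k = T[:,:,k] for the frontal slices: S₀ = [[-6, -9], [6, 8]], S₁ = [[2, 3], [-2, -6]], S₂ = [[6, 9], [-6, -11]].
If T = a₁ (x) b₁ (x) c₁ + a₂ (x) b₂ (x) c₂ then each S_k = c₁[k]·a₁b₁ᵀ + c₂[k]·a₂b₂ᵀ. S₀ and S₁ are linearly independent, so a₁b₁ᵀ and a₂b₂ᵀ must span the same plane of matrices: they are the rank-1 matrices of the form x·S₀ + y·S₁.
det(x·S₀ + y·S₁) is 6·x² + 16·xy − 6·y² = 2·(x + 3·y)(3·x − y), vanishing at (x:y) = (3:-1) and (1:3).
M₁ = 3·S₀ − S₁ = [[-20, -30], [20, 30]] = (-10)·(1, -1)(2, 3)ᵀ and M₂ = S₀ + 3·S₁ = [[0, 0], [0, -10]] = (-10)·(0, 1)(0, 1)ᵀ, so take a₁ = (1, -1), b₁ = (2, 3), a₂ = (0, 1), b₂ = (0, 1).
Each slice is an integer combination of E₁ = a₁b₁ᵀ and E₂ = a₂b₂ᵀ: S₀ = −3·E₁ − E₂, S₁ = E₁ − 3·E₂, S₂ = 3·E₁ − 2·E₂; reading off coefficients, c₁ = (-3, 1, 3) and c₂ = (-1, -3, -2).
Hence T = (1, -1) (x) (2, 3) (x) (-3, 1, 3) + (0, 1) (x) (0, 1) (x) (-1, -3, -2), so rank(T) ≤ 2.
These bounds meet, so rank(T) = 2.
Check entry T[0,0,2] = 6: (1)·(2)·(3) + (0)·(0)·(-2) = 6.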